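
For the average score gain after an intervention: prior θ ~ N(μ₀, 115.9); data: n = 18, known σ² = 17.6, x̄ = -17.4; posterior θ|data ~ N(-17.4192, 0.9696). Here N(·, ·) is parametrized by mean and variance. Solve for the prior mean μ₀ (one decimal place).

μ₀ = -19.7

The posterior mean is a precision-weighted average: μ_n = (τ₀μ₀ + τ_data·x̄)/(τ₀+τ_data), with τ₀=1/σ₀² and τ_data=n/σ².
Here τ₀ = 1/115.9 = 0.008628 and τ_data = 18/17.6 = 1.022727, so τ_n = 1.031355.
Rearranging for μ₀: μ₀ = (μ_n·τ_n − τ_data·x̄)/τ₀ = (-17.4192·1.031355 − 1.022727·-17.4) / 0.008628 = -0.169929/0.008628 ≈ -19.7.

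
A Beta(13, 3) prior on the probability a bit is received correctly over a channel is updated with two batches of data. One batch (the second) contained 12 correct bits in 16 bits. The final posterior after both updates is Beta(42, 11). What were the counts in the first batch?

17 correct bits and 4 errors

Sequential conjugate updates are equivalent to a single update on the pooled data, so total successes = posterior α − prior α and total failures = posterior β − prior β.
Total across both batches: 42−13=29 correct bits, 11−3=8 errors.
Subtract the second batch: 29−12=17 correct bits and 8−4=4 errors.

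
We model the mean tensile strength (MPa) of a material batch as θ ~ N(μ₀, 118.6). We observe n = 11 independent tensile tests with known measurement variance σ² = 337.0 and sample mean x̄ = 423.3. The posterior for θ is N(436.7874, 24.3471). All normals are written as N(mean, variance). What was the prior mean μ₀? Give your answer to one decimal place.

μ₀ = 489.0

The posterior mean is a precision-weighted average: μ_n = (τ₀μ₀ + τ_data·x̄)/(τ₀+τ_data), with τ₀=1/σ₀² and τ_data=n/σ².
Here τ₀ = 1/118.6 = 0.008432 and τ_data = 11/337.0 = 0.032641, so τ_n = 0.041073.
Rearranging for μ₀: μ₀ = (μ_n·τ_n − τ_data·x̄)/τ₀ = (436.7874·0.041073 − 0.032641·423.3) / 0.008432 = 4.123234/0.008432 ≈ 489.0.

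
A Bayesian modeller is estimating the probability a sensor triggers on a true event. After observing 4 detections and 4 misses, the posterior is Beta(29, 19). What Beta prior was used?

Beta is conjugate to the binomial likelihood: posterior = Beta(a+s, b+f).
Subtract the data counts: 29−4=25, 19−4=15.

Beta(25, 15)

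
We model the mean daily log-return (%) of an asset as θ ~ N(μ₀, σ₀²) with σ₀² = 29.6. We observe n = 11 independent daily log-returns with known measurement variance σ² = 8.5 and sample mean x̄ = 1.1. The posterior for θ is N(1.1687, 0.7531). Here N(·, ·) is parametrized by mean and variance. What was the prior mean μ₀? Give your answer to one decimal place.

μ₀ = 3.8

The posterior mean is a precision-weighted average: μ_n = (τ₀μ₀ + τ_data·x̄)/(τ₀+τ_data), with τ₀=1/σ₀² and τ_data=n/σ².
Here τ₀ = 1/29.6 = 0.033784 and τ_data = 11/8.5 = 1.294118, so τ_n = 1.327902.
Rearranging for μ₀: μ₀ = (μ_n·τ_n − τ_data·x̄)/τ₀ = (1.1687·1.327902 − 1.294118·1.1) / 0.033784 = 0.128389/0.033784 ≈ 3.8.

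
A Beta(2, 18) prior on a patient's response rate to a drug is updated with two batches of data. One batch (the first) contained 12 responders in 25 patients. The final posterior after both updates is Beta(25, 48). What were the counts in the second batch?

Sequential conjugate updates are equivalent to a single update on the pooled data, so total successes = posterior α − prior α and total failures = posterior β − prior β.
Total across both batches: 25−2=23 responders, 48−18=30 non-responders.
Subtract the first batch: 23−12=11 responders and 30−13=17 non-responders.

11 responders and 17 non-responders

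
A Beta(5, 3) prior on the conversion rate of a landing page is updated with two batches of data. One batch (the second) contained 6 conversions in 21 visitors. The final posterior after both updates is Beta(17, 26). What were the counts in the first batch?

6 conversions and 8 bounces

Because Beta–binomial updating is additive in the counts, the combined data contributed (α_post−α_prior, β_post−β_prior) successes and failures.
Total across both batches: 17−5=12 conversions, 26−3=23 bounces.
Subtract the second batch: 12−6=6 conversions and 23−15=8 bounces.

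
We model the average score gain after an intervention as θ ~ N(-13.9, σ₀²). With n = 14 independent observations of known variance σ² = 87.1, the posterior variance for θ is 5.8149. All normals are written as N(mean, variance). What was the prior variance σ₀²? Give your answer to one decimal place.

For the Normal–Normal model with known σ², precisions add: τ_n = τ₀ + n/σ².
So 1/σ₀² = 1/5.8149 − 14/87.1 = 0.171972 − 0.160735 = 0.011237.
Hence σ₀² = 1/0.011237 ≈ 89.0.

σ₀² = 89.0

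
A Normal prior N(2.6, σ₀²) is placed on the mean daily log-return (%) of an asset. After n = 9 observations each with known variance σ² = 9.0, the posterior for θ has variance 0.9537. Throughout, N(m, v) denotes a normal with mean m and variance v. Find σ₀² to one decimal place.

σ₀² = 20.6

For the Normal–Normal model with known σ², precisions add: τ_n = τ₀ + n/σ².
So 1/σ₀² = 1/0.9537 − 9/9.0 = 1.048548 − 1.000000 = 0.048548.
Hence σ₀² = 1/0.048548 ≈ 20.6.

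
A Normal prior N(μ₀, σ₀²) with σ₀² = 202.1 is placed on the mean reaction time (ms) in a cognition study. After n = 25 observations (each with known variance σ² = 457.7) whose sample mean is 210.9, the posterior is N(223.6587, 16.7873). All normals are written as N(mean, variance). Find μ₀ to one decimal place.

With known observation variance, the Normal–Normal posterior has precision τ_n = τ₀ + n/σ² and mean μ_n = (τ₀μ₀ + (n/σ²)x̄)/τ_n.
Here τ₀ = 1/202.1 = 0.004948 and τ_data = 25/457.7 = 0.054621, so τ_n = 0.059569.
Rearranging for μ₀: μ₀ = (μ_n·τ_n − τ_data·x̄)/τ₀ = (223.6587·0.059569 − 0.054621·210.9) / 0.004948 = 1.803556/0.004948 ≈ 364.5.

μ₀ = 364.5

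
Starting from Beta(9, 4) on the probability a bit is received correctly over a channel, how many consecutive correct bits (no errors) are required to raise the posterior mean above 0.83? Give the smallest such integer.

k = 11

After k correct bits and 0 errors the posterior is Beta(9+k, 4), with mean (9+k)/(9+4+k).
Set (9+k)/(13+k) > 0.83 and solve: k > (0.83·13 − 9)/(1 − 0.83) = 10.529.
The smallest integer exceeding 10.529 is 11.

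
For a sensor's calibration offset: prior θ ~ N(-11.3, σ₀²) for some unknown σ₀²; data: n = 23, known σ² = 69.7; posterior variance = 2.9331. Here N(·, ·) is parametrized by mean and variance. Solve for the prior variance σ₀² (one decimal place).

For the Normal–Normal model with known σ², precisions add: τ_n = τ₀ + n/σ².
So 1/σ₀² = 1/2.9331 − 23/69.7 = 0.340936 − 0.329986 = 0.010950.
Hence σ₀² = 1/0.010950 ≈ 91.3.

σ₀² = 91.3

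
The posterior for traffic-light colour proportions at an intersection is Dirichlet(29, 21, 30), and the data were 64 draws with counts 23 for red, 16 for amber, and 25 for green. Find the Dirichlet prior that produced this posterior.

Dirichlet(6, 5, 5)

For a Dirichlet(α) prior with multinomial counts c, the posterior is Dirichlet(α + c) componentwise.
Subtract each count from the matching posterior parameter: 29−23=6, 21−16=5, 30−25=5.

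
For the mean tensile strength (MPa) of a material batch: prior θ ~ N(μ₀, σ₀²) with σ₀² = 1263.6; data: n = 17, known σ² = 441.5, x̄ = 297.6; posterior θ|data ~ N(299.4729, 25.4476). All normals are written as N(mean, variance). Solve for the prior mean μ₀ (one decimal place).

μ₀ = 390.6

The posterior mean is a precision-weighted average: μ_n = (τ₀μ₀ + τ_data·x̄)/(τ₀+τ_data), with τ₀=1/σ₀² and τ_data=n/σ².
Here τ₀ = 1/1263.6 = 0.000791 and τ_data = 17/441.5 = 0.038505, so τ_n = 0.039296.
Rearranging for μ₀: μ₀ = (μ_n·τ_n − τ_data·x̄)/τ₀ = (299.4729·0.039296 − 0.038505·297.6) / 0.000791 = 0.308999/0.000791 ≈ 390.6.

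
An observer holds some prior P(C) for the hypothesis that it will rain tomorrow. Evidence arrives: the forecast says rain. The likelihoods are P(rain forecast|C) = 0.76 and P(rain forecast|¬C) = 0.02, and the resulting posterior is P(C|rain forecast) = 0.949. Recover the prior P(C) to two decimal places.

P(C) = 0.33

Bayes' rule in odds form gives O(C|E) = O(C)·[P(E|C)/P(E|¬C)], hence O(C) = O(C|E)/LR.
Posterior odds = 0.949/(1−0.949) = 18.6078. LR = 0.76/0.02 = 38.0000.
Prior odds = 18.6078/38.0000 = 0.4897, so P(C) = 0.4897/(1+0.4897) ≈ 0.33.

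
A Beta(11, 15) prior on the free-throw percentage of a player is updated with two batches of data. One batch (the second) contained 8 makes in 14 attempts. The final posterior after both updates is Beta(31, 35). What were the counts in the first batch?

Sequential conjugate updates are equivalent to a single update on the pooled data, so total successes = posterior α − prior α and total failures = posterior β − prior β.
Total across both batches: 31−11=20 makes, 35−15=20 misses.
Subtract the second batch: 20−8=12 makes and 20−6=14 misses.

12 makes and 14 misses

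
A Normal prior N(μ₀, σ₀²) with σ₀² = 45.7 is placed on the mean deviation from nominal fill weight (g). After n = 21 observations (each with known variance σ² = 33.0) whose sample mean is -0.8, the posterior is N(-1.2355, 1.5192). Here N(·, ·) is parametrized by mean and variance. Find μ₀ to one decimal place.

The posterior mean is a precision-weighted average: μ_n = (τ₀μ₀ + τ_data·x̄)/(τ₀+τ_data), with τ₀=1/σ₀² and τ_data=n/σ².
Here τ₀ = 1/45.7 = 0.021882 and τ_data = 21/33.0 = 0.636364, so τ_n = 0.658246.
Rearranging for μ₀: μ₀ = (μ_n·τ_n − τ_data·x̄)/τ₀ = (-1.2355·0.658246 − 0.636364·-0.8) / 0.021882 = -0.304172/0.021882 ≈ -13.9.

μ₀ = -13.9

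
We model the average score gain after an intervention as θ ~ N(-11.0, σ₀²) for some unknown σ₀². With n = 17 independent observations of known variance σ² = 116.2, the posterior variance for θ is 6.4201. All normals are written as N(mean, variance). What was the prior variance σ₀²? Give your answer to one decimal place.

For the Normal–Normal model with known σ², precisions add: τ_n = τ₀ + n/σ².
So 1/σ₀² = 1/6.4201 − 17/116.2 = 0.155761 − 0.146299 = 0.009462.
Hence σ₀² = 1/0.009462 ≈ 105.7.

σ₀² = 105.7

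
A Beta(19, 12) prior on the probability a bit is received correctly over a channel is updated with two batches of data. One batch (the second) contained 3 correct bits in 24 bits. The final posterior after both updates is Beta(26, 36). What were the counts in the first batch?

4 correct bits and 3 errors

Because Beta–binomial updating is additive in the counts, the combined data contributed (α_post−α_prior, β_post−β_prior) successes and failures.
Total across both batches: 26−19=7 correct bits, 36−12=24 errors.
Subtract the second batch: 7−3=4 correct bits and 24−21=3 errors.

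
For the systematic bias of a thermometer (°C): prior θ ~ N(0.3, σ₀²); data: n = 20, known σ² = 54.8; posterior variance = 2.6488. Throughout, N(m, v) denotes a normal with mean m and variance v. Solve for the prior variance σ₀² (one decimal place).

σ₀² = 79.6

For the Normal–Normal model with known σ², precisions add: τ_n = τ₀ + n/σ².
So 1/σ₀² = 1/2.6488 − 20/54.8 = 0.377529 − 0.364964 = 0.012565.
Hence σ₀² = 1/0.012565 ≈ 79.6.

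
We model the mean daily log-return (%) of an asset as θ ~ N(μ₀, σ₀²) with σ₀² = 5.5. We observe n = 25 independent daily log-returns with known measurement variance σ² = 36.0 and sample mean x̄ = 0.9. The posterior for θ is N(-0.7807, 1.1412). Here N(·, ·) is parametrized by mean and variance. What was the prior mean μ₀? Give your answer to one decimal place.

μ₀ = -7.2

The posterior mean is a precision-weighted average: μ_n = (τ₀μ₀ + τ_data·x̄)/(τ₀+τ_data), with τ₀=1/σ₀² and τ_data=n/σ².
Here τ₀ = 1/5.5 = 0.181818 and τ_data = 25/36.0 = 0.694444, so τ_n = 0.876262.
Rearranging for μ₀: μ₀ = (μ_n·τ_n − τ_data·x̄)/τ₀ = (-0.7807·0.876262 − 0.694444·0.9) / 0.181818 = -1.309097/0.181818 ≈ -7.2.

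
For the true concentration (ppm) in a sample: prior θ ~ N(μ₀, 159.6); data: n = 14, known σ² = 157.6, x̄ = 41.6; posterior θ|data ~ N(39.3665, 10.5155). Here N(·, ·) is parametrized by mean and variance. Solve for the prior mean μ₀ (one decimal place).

The posterior mean is a precision-weighted average: μ_n = (τ₀μ₀ + τ_data·x̄)/(τ₀+τ_data), with τ₀=1/σ₀² and τ_data=n/σ².
Here τ₀ = 1/159.6 = 0.006266 and τ_data = 14/157.6 = 0.088832, so τ_n = 0.095098.
Rearranging for μ₀: μ₀ = (μ_n·τ_n − τ_data·x̄)/τ₀ = (39.3665·0.095098 − 0.088832·41.6) / 0.006266 = 0.048264/0.006266 ≈ 7.7.

μ₀ = 7.7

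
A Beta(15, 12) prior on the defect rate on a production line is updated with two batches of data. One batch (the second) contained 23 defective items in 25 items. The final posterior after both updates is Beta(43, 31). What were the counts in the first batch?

Because Beta–binomial updating is additive in the counts, the combined data contributed (α_post−α_prior, β_post−β_prior) successes and failures.
Total across both batches: 43−15=28 defective items, 31−12=19 good items.
Subtract the second batch: 28−23=5 defective items and 19−2=17 good items.

5 defective items and 17 good items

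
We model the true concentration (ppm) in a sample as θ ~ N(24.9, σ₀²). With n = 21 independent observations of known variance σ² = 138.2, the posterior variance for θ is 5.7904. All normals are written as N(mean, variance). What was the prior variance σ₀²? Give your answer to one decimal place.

σ₀² = 48.2

For the Normal–Normal model with known σ², precisions add: τ_n = τ₀ + n/σ².
So 1/σ₀² = 1/5.7904 − 21/138.2 = 0.172700 − 0.151954 = 0.020746.
Hence σ₀² = 1/0.020746 ≈ 48.2.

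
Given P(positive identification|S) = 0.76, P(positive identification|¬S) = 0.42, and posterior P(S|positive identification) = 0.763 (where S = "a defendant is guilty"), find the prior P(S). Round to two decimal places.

Bayes' rule in odds form gives O(S|E) = O(S)·[P(E|S)/P(E|¬S)], hence O(S) = O(S|E)/LR.
Posterior odds = 0.763/(1−0.763) = 3.2194. LR = 0.76/0.42 = 1.8095.
Prior odds = 3.2194/1.8095 = 1.7792, so P(S) = 1.7792/(1+1.7792) ≈ 0.64.

P(S) = 0.64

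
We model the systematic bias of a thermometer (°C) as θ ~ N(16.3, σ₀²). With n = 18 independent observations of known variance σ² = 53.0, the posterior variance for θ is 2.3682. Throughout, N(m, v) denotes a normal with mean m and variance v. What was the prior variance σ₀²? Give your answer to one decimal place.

σ₀² = 12.1

For the Normal–Normal model with known σ², precisions add: τ_n = τ₀ + n/σ².
So 1/σ₀² = 1/2.3682 − 18/53.0 = 0.422262 − 0.339623 = 0.082639.
Hence σ₀² = 1/0.082639 ≈ 12.1.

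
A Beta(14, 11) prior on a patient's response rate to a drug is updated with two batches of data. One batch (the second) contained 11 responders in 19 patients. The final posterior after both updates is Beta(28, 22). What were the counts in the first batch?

3 responders and 3 non-responders

Because Beta–binomial updating is additive in the counts, the combined data contributed (α_post−α_prior, β_post−β_prior) successes and failures.
Total across both batches: 28−14=14 responders, 22−11=11 non-responders.
Subtract the second batch: 14−11=3 responders and 11−8=3 non-responders.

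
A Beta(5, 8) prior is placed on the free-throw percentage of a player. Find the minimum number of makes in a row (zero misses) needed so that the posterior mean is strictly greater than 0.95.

k = 148

After k makes and 0 misses the posterior is Beta(5+k, 8), with mean (5+k)/(5+8+k).
Set (5+k)/(13+k) > 0.95 and solve: k > (0.95·13 − 5)/(1 − 0.95) = 147.000.
The smallest integer exceeding 147.000 is 148, and checking k=148: (153)/(161) = 0.9503 > 0.95.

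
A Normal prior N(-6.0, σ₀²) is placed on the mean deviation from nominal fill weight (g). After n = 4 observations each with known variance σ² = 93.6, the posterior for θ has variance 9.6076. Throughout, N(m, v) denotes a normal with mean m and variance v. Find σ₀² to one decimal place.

σ₀² = 16.3

Posterior precision equals prior precision plus data precision: 1/σ_n² = 1/σ₀² + n/σ².
So 1/σ₀² = 1/9.6076 − 4/93.6 = 0.104084 − 0.042735 = 0.061349.
Hence σ₀² = 1/0.061349 ≈ 16.3.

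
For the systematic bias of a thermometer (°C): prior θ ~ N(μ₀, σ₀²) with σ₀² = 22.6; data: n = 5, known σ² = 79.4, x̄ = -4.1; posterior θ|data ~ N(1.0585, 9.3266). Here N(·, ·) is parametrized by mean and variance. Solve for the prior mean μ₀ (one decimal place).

μ₀ = 8.4

With known observation variance, the Normal–Normal posterior has precision τ_n = τ₀ + n/σ² and mean μ_n = (τ₀μ₀ + (n/σ²)x̄)/τ_n.
Here τ₀ = 1/22.6 = 0.044248 and τ_data = 5/79.4 = 0.062972, so τ_n = 0.107220.
Rearranging for μ₀: μ₀ = (μ_n·τ_n − τ_data·x̄)/τ₀ = (1.0585·0.107220 − 0.062972·-4.1) / 0.044248 = 0.371678/0.044248 ≈ 8.4.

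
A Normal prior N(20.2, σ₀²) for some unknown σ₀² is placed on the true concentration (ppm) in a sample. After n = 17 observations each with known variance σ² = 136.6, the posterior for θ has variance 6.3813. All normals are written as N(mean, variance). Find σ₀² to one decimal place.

σ₀² = 31.0

Posterior precision equals prior precision plus data precision: 1/σ_n² = 1/σ₀² + n/σ².
So 1/σ₀² = 1/6.3813 − 17/136.6 = 0.156708 − 0.124451 = 0.032257.
Hence σ₀² = 1/0.032257 ≈ 31.0.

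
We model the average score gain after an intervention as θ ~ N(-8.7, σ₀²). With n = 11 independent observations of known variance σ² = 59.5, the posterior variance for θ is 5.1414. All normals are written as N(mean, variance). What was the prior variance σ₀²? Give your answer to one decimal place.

For the Normal–Normal model with known σ², precisions add: τ_n = τ₀ + n/σ².
So 1/σ₀² = 1/5.1414 − 11/59.5 = 0.194500 − 0.184874 = 0.009626.
Hence σ₀² = 1/0.009626 ≈ 103.9.

σ₀² = 103.9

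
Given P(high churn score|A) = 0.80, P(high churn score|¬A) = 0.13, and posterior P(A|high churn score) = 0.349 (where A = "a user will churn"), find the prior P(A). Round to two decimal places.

In odds form, posterior odds = prior odds × likelihood ratio, so prior odds = posterior odds ÷ LR.
Posterior odds = 0.349/(1−0.349) = 0.5361. LR = 0.80/0.13 = 6.1538.
Prior odds = 0.5361/6.1538 = 0.0871, so P(A) = 0.0871/(1+0.0871) ≈ 0.08.

P(A) = 0.08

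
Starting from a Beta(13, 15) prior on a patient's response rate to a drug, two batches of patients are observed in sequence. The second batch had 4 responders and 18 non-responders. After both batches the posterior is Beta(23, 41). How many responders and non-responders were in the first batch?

6 responders and 8 non-responders

Because Beta–binomial updating is additive in the counts, the combined data contributed (α_post−α_prior, β_post−β_prior) successes and failures.
Total across both batches: 23−13=10 responders, 41−15=26 non-responders.
Subtract the second batch: 10−4=6 responders and 26−18=8 non-responders.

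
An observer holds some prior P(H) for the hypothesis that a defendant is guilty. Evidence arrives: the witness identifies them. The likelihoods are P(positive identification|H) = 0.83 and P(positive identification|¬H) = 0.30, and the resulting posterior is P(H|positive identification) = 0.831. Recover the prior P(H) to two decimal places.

Bayes' rule in odds form gives O(H|E) = O(H)·[P(E|H)/P(E|¬H)], hence O(H) = O(H|E)/LR.
Posterior odds = 0.831/(1−0.831) = 4.9172. LR = 0.83/0.30 = 2.7667.
Prior odds = 4.9172/2.7667 = 1.7773, so P(H) = 1.7773/(1+1.7773) ≈ 0.64.

P(H) = 0.64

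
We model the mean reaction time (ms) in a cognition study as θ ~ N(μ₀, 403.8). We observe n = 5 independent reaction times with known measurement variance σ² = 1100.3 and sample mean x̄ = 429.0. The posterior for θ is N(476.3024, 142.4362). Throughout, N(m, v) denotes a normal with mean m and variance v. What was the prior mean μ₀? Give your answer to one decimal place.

μ₀ = 563.1

The posterior mean is a precision-weighted average: μ_n = (τ₀μ₀ + τ_data·x̄)/(τ₀+τ_data), with τ₀=1/σ₀² and τ_data=n/σ².
Here τ₀ = 1/403.8 = 0.002476 and τ_data = 5/1100.3 = 0.004544, so τ_n = 0.007020.
Rearranging for μ₀: μ₀ = (μ_n·τ_n − τ_data·x̄)/τ₀ = (476.3024·0.007020 − 0.004544·429.0) / 0.002476 = 1.394267/0.002476 ≈ 563.1.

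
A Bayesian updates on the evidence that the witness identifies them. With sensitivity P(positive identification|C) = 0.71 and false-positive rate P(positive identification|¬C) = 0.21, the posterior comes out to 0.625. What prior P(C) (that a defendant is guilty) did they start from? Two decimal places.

In odds form, posterior odds = prior odds × likelihood ratio, so prior odds = posterior odds ÷ LR.
Posterior odds = 0.625/(1−0.625) = 1.6667. LR = 0.71/0.21 = 3.3810.
Prior odds = 1.6667/3.3810 = 0.4930, so P(C) = 0.4930/(1+0.4930) ≈ 0.33.

P(C) = 0.33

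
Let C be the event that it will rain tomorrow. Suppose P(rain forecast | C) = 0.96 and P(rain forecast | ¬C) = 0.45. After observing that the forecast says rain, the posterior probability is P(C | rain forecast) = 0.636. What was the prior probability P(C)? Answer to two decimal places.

P(C) = 0.45

Bayes' rule in odds form gives O(C|E) = O(C)·[P(E|C)/P(E|¬C)], hence O(C) = O(C|E)/LR.
Posterior odds = 0.636/(1−0.636) = 1.7473. LR = 0.96/0.45 = 2.1333.
Prior odds = 1.7473/2.1333 = 0.8191, so P(C) = 0.8191/(1+0.8191) ≈ 0.45.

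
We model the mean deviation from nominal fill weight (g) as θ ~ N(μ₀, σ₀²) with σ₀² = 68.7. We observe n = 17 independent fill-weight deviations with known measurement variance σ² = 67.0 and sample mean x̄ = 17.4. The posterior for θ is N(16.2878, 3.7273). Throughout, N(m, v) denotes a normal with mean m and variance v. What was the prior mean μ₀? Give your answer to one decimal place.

μ₀ = -3.1

With known observation variance, the Normal–Normal posterior has precision τ_n = τ₀ + n/σ² and mean μ_n = (τ₀μ₀ + (n/σ²)x̄)/τ_n.
Here τ₀ = 1/68.7 = 0.014556 and τ_data = 17/67.0 = 0.253731, so τ_n = 0.268287.
Rearranging for μ₀: μ₀ = (μ_n·τ_n − τ_data·x̄)/τ₀ = (16.2878·0.268287 − 0.253731·17.4) / 0.014556 = -0.045114/0.014556 ≈ -3.1.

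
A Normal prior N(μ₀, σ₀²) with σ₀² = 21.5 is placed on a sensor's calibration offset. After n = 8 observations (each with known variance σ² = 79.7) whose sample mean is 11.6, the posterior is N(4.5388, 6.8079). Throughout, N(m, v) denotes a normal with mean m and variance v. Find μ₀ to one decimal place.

The posterior mean is a precision-weighted average: μ_n = (τ₀μ₀ + τ_data·x̄)/(τ₀+τ_data), with τ₀=1/σ₀² and τ_data=n/σ².
Here τ₀ = 1/21.5 = 0.046512 and τ_data = 8/79.7 = 0.100376, so τ_n = 0.146888.
Rearranging for μ₀: μ₀ = (μ_n·τ_n − τ_data·x̄)/τ₀ = (4.5388·0.146888 − 0.100376·11.6) / 0.046512 = -0.497666/0.046512 ≈ -10.7.

μ₀ = -10.7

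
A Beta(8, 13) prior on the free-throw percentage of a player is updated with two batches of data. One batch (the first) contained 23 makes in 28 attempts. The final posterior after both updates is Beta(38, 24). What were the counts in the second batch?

7 makes and 6 misses

Because Beta–binomial updating is additive in the counts, the combined data contributed (α_post−α_prior, β_post−β_prior) successes and failures.
Total across both batches: 38−8=30 makes, 24−13=11 misses.
Subtract the first batch: 30−23=7 makes and 11−5=6 misses.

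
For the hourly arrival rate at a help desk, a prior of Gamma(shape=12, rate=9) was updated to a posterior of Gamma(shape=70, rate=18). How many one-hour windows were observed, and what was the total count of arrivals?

n = 9 one-hour windows with total 58 arrivals

A Gamma(α, β) prior (rate parametrization) on a Poisson rate with n observations summing to S gives posterior Gamma(α+S, β+n).
Matching: Σxᵢ = 70 − 12 = 58 and n = 18 − 9 = 9.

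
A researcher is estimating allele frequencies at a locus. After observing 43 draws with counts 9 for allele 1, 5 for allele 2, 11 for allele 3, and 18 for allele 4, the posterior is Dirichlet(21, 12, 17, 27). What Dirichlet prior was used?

Dirichlet(12, 7, 6, 9)

For a Dirichlet(α) prior with multinomial counts c, the posterior is Dirichlet(α + c) componentwise.
Subtract each count from the matching posterior parameter: 21−9=12, 12−5=7, 17−11=6, 27−18=9.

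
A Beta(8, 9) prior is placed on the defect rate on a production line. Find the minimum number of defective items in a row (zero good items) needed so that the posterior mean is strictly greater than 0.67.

k = 11

After k defective items and 0 good items the posterior is Beta(8+k, 9), with mean (8+k)/(8+9+k).
Set (8+k)/(17+k) > 0.67 and solve: k > (0.67·17 − 8)/(1 − 0.67) = 10.273.
The smallest integer exceeding 10.273 is 11.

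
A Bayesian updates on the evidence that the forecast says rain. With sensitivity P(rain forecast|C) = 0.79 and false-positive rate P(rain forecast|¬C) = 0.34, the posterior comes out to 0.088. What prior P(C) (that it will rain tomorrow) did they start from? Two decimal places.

Bayes' rule in odds form gives O(C|E) = O(C)·[P(E|C)/P(E|¬C)], hence O(C) = O(C|E)/LR.
Posterior odds = 0.088/(1−0.088) = 0.0965. LR = 0.79/0.34 = 2.3235.
Prior odds = 0.0965/2.3235 = 0.0415, so P(C) = 0.0415/(1+0.0415) ≈ 0.04.

P(C) = 0.04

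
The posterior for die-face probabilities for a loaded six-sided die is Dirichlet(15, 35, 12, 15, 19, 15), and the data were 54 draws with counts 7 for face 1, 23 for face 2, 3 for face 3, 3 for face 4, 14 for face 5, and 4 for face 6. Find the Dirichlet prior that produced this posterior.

Dirichlet(8, 12, 9, 12, 5, 11)

For a Dirichlet(α) prior with multinomial counts c, the posterior is Dirichlet(α + c) componentwise.
Subtract each count from the matching posterior parameter: 15−7=8, 35−23=12, 12−3=9, 15−3=12, 19−14=5, 15−4=11.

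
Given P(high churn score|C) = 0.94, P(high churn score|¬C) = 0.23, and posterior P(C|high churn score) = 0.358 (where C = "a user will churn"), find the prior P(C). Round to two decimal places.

Bayes' rule in odds form gives O(C|E) = O(C)·[P(E|C)/P(E|¬C)], hence O(C) = O(C|E)/LR.
Posterior odds = 0.358/(1−0.358) = 0.5576. LR = 0.94/0.23 = 4.0870.
Prior odds = 0.5576/4.0870 = 0.1364, so P(C) = 0.1364/(1+0.1364) ≈ 0.12.

P(C) = 0.12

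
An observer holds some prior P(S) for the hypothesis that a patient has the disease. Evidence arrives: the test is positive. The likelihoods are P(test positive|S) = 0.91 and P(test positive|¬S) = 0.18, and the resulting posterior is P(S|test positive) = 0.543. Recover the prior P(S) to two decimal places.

In odds form, posterior odds = prior odds × likelihood ratio, so prior odds = posterior odds ÷ LR.
Posterior odds = 0.543/(1−0.543) = 1.1882. LR = 0.91/0.18 = 5.0556.
Prior odds = 1.1882/5.0556 = 0.2350, so P(S) = 0.2350/(1+0.2350) ≈ 0.19.

P(S) = 0.19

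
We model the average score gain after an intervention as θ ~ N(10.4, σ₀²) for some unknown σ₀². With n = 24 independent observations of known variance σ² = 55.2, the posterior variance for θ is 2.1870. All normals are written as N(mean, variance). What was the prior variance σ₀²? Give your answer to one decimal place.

Posterior precision equals prior precision plus data precision: 1/σ_n² = 1/σ₀² + n/σ².
So 1/σ₀² = 1/2.1870 − 24/55.2 = 0.457247 − 0.434783 = 0.022464.
Hence σ₀² = 1/0.022464 ≈ 44.5.

σ₀² = 44.5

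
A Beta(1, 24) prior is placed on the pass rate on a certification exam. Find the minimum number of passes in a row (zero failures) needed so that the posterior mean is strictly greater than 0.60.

k = 36

After k passes and 0 failures the posterior is Beta(1+k, 24), with mean (1+k)/(1+24+k).
Set (1+k)/(25+k) > 0.60 and solve: k > (0.60·25 − 1)/(1 − 0.60) = 35.000.
The smallest integer exceeding 35.000 is 36, and checking k=36: (37)/(61) = 0.6066 > 0.60.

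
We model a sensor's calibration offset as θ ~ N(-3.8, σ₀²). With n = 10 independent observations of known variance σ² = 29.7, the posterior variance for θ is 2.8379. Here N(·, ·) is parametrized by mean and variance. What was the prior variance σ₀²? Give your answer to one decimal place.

σ₀² = 63.8

For the Normal–Normal model with known σ², precisions add: τ_n = τ₀ + n/σ².
So 1/σ₀² = 1/2.8379 − 10/29.7 = 0.352373 − 0.336700 = 0.015673.
Hence σ₀² = 1/0.015673 ≈ 63.8.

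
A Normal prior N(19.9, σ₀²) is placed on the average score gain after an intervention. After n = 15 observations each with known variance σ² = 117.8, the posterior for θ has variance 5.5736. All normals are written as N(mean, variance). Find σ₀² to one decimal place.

σ₀² = 19.2

Posterior precision equals prior precision plus data precision: 1/σ_n² = 1/σ₀² + n/σ².
So 1/σ₀² = 1/5.5736 − 15/117.8 = 0.179417 − 0.127334 = 0.052083.
Hence σ₀² = 1/0.052083 ≈ 19.2.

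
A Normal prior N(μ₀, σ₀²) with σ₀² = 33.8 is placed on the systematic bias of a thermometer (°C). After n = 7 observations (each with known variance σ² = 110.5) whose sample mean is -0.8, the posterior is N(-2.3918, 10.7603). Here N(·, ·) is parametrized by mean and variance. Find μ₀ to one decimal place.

With known observation variance, the Normal–Normal posterior has precision τ_n = τ₀ + n/σ² and mean μ_n = (τ₀μ₀ + (n/σ²)x̄)/τ_n.
Here τ₀ = 1/33.8 = 0.029586 and τ_data = 7/110.5 = 0.063348, so τ_n = 0.092934.
Rearranging for μ₀: μ₀ = (μ_n·τ_n − τ_data·x̄)/τ₀ = (-2.3918·0.092934 − 0.063348·-0.8) / 0.029586 = -0.171601/0.029586 ≈ -5.8.

μ₀ = -5.8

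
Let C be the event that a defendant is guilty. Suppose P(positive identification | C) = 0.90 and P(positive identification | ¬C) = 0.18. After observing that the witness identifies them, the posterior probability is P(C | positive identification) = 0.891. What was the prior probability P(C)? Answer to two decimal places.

In odds form, posterior odds = prior odds × likelihood ratio, so prior odds = posterior odds ÷ LR.
Posterior odds = 0.891/(1−0.891) = 8.1743. LR = 0.90/0.18 = 5.0000.
Prior odds = 8.1743/5.0000 = 1.6349, so P(C) = 1.6349/(1+1.6349) ≈ 0.62.

P(C) = 0.62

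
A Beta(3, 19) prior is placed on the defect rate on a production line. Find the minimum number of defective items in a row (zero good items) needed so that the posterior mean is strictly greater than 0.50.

After k defective items and 0 good items the posterior is Beta(3+k, 19), with mean (3+k)/(3+19+k).
Set (3+k)/(22+k) > 0.50 and solve: k > (0.50·22 − 3)/(1 − 0.50) = 16.000.
The smallest integer exceeding 16.000 is 17.

k = 17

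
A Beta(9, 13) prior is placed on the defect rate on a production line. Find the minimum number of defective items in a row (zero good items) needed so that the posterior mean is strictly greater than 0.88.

After k defective items and 0 good items the posterior is Beta(9+k, 13), with mean (9+k)/(9+13+k).
Set (9+k)/(22+k) > 0.88 and solve: k > (0.88·22 − 9)/(1 − 0.88) = 86.333.
The smallest integer exceeding 86.333 is 87.

k = 87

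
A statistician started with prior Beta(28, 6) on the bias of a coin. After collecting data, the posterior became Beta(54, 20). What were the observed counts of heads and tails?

Beta is conjugate to the binomial likelihood: posterior = Beta(α+s, β+f).
Match parameters: s=54−28=26, f=20−6=14.

26 heads and 14 tails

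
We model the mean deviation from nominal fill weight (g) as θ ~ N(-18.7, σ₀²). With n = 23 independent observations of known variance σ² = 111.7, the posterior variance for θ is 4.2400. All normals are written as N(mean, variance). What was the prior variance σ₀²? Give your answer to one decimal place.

σ₀² = 33.4

For the Normal–Normal model with known σ², precisions add: τ_n = τ₀ + n/σ².
So 1/σ₀² = 1/4.2400 − 23/111.7 = 0.235849 − 0.205909 = 0.029940.
Hence σ₀² = 1/0.029940 ≈ 33.4.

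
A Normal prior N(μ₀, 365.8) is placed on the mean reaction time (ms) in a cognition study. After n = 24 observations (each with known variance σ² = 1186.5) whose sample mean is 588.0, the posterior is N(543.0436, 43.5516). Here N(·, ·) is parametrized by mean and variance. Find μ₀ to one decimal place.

The posterior mean is a precision-weighted average: μ_n = (τ₀μ₀ + τ_data·x̄)/(τ₀+τ_data), with τ₀=1/σ₀² and τ_data=n/σ².
Here τ₀ = 1/365.8 = 0.002734 and τ_data = 24/1186.5 = 0.020228, so τ_n = 0.022962.
Rearranging for μ₀: μ₀ = (μ_n·τ_n − τ_data·x̄)/τ₀ = (543.0436·0.022962 − 0.020228·588.0) / 0.002734 = 0.575303/0.002734 ≈ 210.4.

μ₀ = 210.4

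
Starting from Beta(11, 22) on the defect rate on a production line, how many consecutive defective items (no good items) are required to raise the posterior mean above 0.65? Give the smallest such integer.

k = 30

After k defective items and 0 good items the posterior is Beta(11+k, 22), with mean (11+k)/(11+22+k).
Set (11+k)/(33+k) > 0.65 and solve: k > (0.65·33 − 11)/(1 − 0.65) = 29.857.
The smallest integer exceeding 29.857 is 30, and checking k=30: (41)/(63) = 0.6508 > 0.65.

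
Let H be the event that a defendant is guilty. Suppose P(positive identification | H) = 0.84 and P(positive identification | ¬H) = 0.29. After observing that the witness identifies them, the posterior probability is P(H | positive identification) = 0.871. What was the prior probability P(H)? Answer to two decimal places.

P(H) = 0.70

Bayes' rule in odds form gives O(H|E) = O(H)·[P(E|H)/P(E|¬H)], hence O(H) = O(H|E)/LR.
Posterior odds = 0.871/(1−0.871) = 6.7519. LR = 0.84/0.29 = 2.8966.
Prior odds = 6.7519/2.8966 = 2.3310, so P(H) = 2.3310/(1+2.3310) ≈ 0.70.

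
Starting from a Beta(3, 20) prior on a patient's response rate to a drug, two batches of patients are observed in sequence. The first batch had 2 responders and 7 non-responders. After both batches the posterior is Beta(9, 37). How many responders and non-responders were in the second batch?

Sequential conjugate updates are equivalent to a single update on the pooled data, so total successes = posterior α − prior α and total failures = posterior β − prior β.
Total across both batches: 9−3=6 responders, 37−20=17 non-responders.
Subtract the first batch: 6−2=4 responders and 17−7=10 non-responders.

4 responders and 10 non-responders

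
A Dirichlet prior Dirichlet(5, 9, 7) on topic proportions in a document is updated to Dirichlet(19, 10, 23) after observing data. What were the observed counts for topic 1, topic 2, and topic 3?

For a Dirichlet(α) prior with multinomial counts c, the posterior is Dirichlet(α + c) componentwise.
Counts are posterior − prior componentwise: 19−5=14, 10−9=1, 23−7=16.

counts (14, 1, 16)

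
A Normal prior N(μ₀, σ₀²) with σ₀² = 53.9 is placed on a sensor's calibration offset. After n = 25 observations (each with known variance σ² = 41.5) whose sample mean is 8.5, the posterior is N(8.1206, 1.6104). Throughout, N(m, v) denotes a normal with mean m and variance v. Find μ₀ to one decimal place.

With known observation variance, the Normal–Normal posterior has precision τ_n = τ₀ + n/σ² and mean μ_n = (τ₀μ₀ + (n/σ²)x̄)/τ_n.
Here τ₀ = 1/53.9 = 0.018553 and τ_data = 25/41.5 = 0.602410, so τ_n = 0.620963.
Rearranging for μ₀: μ₀ = (μ_n·τ_n − τ_data·x̄)/τ₀ = (8.1206·0.620963 − 0.602410·8.5) / 0.018553 = -0.077893/0.018553 ≈ -4.2.

μ₀ = -4.2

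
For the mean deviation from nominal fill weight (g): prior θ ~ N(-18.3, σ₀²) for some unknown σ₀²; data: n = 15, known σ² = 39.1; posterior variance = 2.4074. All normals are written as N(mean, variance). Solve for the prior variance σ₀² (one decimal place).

Posterior precision equals prior precision plus data precision: 1/σ_n² = 1/σ₀² + n/σ².
So 1/σ₀² = 1/2.4074 − 15/39.1 = 0.415386 − 0.383632 = 0.031754.
Hence σ₀² = 1/0.031754 ≈ 31.5.

σ₀² = 31.5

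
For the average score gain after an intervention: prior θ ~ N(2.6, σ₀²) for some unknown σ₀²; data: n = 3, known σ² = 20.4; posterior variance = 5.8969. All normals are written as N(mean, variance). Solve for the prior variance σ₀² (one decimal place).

σ₀² = 44.4

For the Normal–Normal model with known σ², precisions add: τ_n = τ₀ + n/σ².
So 1/σ₀² = 1/5.8969 − 3/20.4 = 0.169581 − 0.147059 = 0.022522.
Hence σ₀² = 1/0.022522 ≈ 44.4.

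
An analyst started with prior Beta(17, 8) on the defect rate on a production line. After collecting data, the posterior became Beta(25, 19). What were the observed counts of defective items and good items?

Beta is conjugate to the binomial likelihood: posterior = Beta(α+s, β+f).
So s = 25 − 17 = 8 and f = 19 − 8 = 11.

8 defective items and 11 good items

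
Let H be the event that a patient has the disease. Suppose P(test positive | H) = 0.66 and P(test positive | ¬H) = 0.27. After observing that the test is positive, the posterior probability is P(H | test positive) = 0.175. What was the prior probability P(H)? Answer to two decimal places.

P(H) = 0.08

Bayes' rule in odds form gives O(H|E) = O(H)·[P(E|H)/P(E|¬H)], hence O(H) = O(H|E)/LR.
Posterior odds = 0.175/(1−0.175) = 0.2121. LR = 0.66/0.27 = 2.4444.
Prior odds = 0.2121/2.4444 = 0.0868, so P(H) = 0.0868/(1+0.0868) ≈ 0.08.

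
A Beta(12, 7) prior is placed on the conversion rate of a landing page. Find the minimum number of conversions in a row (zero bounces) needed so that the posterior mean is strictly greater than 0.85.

After k conversions and 0 bounces the posterior is Beta(12+k, 7), with mean (12+k)/(12+7+k).
Set (12+k)/(19+k) > 0.85 and solve: k > (0.85·19 − 12)/(1 − 0.85) = 27.667.
The smallest integer exceeding 27.667 is 28.

k = 28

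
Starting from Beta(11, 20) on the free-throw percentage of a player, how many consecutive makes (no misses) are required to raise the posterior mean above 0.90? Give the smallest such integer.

After k makes and 0 misses the posterior is Beta(11+k, 20), with mean (11+k)/(11+20+k).
Set (11+k)/(31+k) > 0.90 and solve: k > (0.90·31 − 11)/(1 − 0.90) = 169.000.
The smallest integer exceeding 169.000 is 170.

k = 170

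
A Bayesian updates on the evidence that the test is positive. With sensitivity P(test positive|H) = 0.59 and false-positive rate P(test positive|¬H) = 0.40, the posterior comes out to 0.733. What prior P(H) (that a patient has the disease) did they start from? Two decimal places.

In odds form, posterior odds = prior odds × likelihood ratio, so prior odds = posterior odds ÷ LR.
Posterior odds = 0.733/(1−0.733) = 2.7453. LR = 0.59/0.40 = 1.4750.
Prior odds = 2.7453/1.4750 = 1.8612, so P(H) = 1.8612/(1+1.8612) ≈ 0.65.

P(H) = 0.65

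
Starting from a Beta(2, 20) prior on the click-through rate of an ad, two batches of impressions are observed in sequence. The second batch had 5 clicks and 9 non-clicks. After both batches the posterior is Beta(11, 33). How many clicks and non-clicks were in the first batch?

4 clicks and 4 non-clicks

Sequential conjugate updates are equivalent to a single update on the pooled data, so total successes = posterior α − prior α and total failures = posterior β − prior β.
Total across both batches: 11−2=9 clicks, 33−20=13 non-clicks.
Subtract the second batch: 9−5=4 clicks and 13−9=4 non-clicks.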